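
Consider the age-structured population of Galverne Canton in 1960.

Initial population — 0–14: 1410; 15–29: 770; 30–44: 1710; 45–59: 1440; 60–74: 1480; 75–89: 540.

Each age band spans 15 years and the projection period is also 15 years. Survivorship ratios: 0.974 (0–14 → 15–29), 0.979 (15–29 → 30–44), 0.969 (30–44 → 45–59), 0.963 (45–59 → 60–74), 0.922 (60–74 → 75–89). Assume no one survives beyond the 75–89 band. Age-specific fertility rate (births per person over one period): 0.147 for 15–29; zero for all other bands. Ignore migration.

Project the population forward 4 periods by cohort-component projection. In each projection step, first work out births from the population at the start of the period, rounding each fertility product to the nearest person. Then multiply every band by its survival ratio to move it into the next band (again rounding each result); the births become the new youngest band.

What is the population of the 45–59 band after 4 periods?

After projecting period 1:
Births: 770 × 0.147 = 113
15–29: 1410 × 0.974 = 1373
30–44: 770 × 0.979 = 754
45–59: 1710 × 0.969 = 1657
60–74: 1440 × 0.963 = 1387
75–89: 1480 × 0.922 = 1365
→ [113, 1373, 754, 1657, 1387, 1365]
After projecting period 2:
Births: 1373 × 0.147 = 202
15–29: 113 × 0.974 = 110
30–44: 1373 × 0.979 = 1344
45–59: 754 × 0.969 = 731
60–74: 1657 × 0.963 = 1596
75–89: 1387 × 0.922 = 1279
→ [202, 110, 1344, 731, 1596, 1279]
After projecting period 3:
Births: 110 × 0.147 = 16
15–29: 202 × 0.974 = 197
30–44: 110 × 0.979 = 108
45–59: 1344 × 0.969 = 1302
60–74: 731 × 0.963 = 704
75–89: 1596 × 0.922 = 1472
→ [16, 197, 108, 1302, 704, 1472]
After projecting period 4:
Births: 197 × 0.147 = 29
15–29: 16 × 0.974 = 16
30–44: 197 × 0.979 = 193
45–59: 108 × 0.969 = 105
60–74: 1302 × 0.963 = 1254
75–89: 704 × 0.922 = 649
→ [29, 16, 193, 105, 1254, 649]

105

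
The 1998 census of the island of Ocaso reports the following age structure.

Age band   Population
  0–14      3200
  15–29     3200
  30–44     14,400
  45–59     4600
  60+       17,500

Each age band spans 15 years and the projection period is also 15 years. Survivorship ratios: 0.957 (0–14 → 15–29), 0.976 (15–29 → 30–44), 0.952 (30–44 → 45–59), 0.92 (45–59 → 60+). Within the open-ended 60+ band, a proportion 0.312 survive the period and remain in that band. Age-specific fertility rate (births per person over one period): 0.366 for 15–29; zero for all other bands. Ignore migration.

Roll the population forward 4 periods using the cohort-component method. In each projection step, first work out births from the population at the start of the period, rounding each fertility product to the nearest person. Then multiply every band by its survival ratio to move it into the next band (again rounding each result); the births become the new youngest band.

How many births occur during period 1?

Numbering the bands 1..5 from youngest to oldest:
— Period 1 —
Births: 3200 × 0.366 = 1171
Band 2: 3200 × 0.957 = 3062
Band 3: 3200 × 0.976 = 3123
Band 4: 14400 × 0.952 = 13709
Band 5: 4600 × 0.92 + 17500 × 0.312 = 4232 + 5460 = 9692
→ [1171, 3062, 3123, 13709, 9692]

1171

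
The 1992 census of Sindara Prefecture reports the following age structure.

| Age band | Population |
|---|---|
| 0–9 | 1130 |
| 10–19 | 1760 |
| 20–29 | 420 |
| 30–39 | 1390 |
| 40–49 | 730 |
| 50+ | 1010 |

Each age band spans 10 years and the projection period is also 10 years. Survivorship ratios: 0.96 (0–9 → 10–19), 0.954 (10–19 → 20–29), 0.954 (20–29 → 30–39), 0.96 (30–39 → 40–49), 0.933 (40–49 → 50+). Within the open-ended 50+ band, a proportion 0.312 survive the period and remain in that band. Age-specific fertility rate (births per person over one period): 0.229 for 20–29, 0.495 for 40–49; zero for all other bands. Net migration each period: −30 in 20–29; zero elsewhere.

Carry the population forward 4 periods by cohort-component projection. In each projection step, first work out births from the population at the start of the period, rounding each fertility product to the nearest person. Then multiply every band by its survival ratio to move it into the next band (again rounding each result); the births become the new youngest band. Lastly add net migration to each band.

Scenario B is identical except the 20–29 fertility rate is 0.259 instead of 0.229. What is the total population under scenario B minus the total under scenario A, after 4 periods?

(Bands numbered youngest = 1 to oldest = 6.)
Period 1.
Births: 420 × 0.229 = 96  |  730 × 0.495 = 361 — total 457
Band 2: 1130 × 0.96 = 1085
Band 3: 1760 × 0.954 = 1679
Band 4: 420 × 0.954 = 401
Band 5: 1390 × 0.96 = 1334
Band 6: 730 × 0.933 + 1010 × 0.312 = 681 + 315 = 996
Net migration: Band 3 − 30 → 1649
Giving 457 / 1085 / 1649 / 401 / 1334 / 996.
Period 2.
Births: 1649 × 0.229 = 378  |  1334 × 0.495 = 660 — total 1038
Band 2: 457 × 0.96 = 439
Band 3: 1085 × 0.954 = 1035
Band 4: 1649 × 0.954 = 1573
Band 5: 401 × 0.96 = 385
Band 6: 1334 × 0.933 + 996 × 0.312 = 1245 + 311 = 1556
Net migration: Band 3 − 30 → 1005
Giving 1038 / 439 / 1005 / 1573 / 385 / 1556.
Period 3.
Births: 1005 × 0.229 = 230  |  385 × 0.495 = 191 — total 421
Band 2: 1038 × 0.96 = 996
Band 3: 439 × 0.954 = 419
Band 4: 1005 × 0.954 = 959
Band 5: 1573 × 0.96 = 1510
Band 6: 385 × 0.933 + 1556 × 0.312 = 359 + 485 = 844
Net migration: Band 3 − 30 → 389
Giving 421 / 996 / 389 / 959 / 1510 / 844.
Period 4.
Births: 389 × 0.229 = 89  |  1510 × 0.495 = 747 — total 836
Band 2: 421 × 0.96 = 404
Band 3: 996 × 0.954 = 950
Band 4: 389 × 0.954 = 371
Band 5: 959 × 0.96 = 921
Band 6: 1510 × 0.933 + 844 × 0.312 = 1409 + 263 = 1672
Net migration: Band 3 − 30 → 920
Giving 836 / 404 / 920 / 371 / 921 / 1672.
Scenario A total after 4 periods: 5124
Scenario B projection —
Period 1.
Births: 420 × 0.259 = 109  |  730 × 0.495 = 361 — total 470
Band 2: 1130 × 0.96 = 1085
Band 3: 1760 × 0.954 = 1679
Band 4: 420 × 0.954 = 401
Band 5: 1390 × 0.96 = 1334
Band 6: 730 × 0.933 + 1010 × 0.312 = 681 + 315 = 996
Net migration: Band 3 − 30 → 1649
Giving 470 / 1085 / 1649 / 401 / 1334 / 996.
Period 2.
Births: 1649 × 0.259 = 427  |  1334 × 0.495 = 660 — total 1087
Band 2: 470 × 0.96 = 451
Band 3: 1085 × 0.954 = 1035
Band 4: 1649 × 0.954 = 1573
Band 5: 401 × 0.96 = 385
Band 6: 1334 × 0.933 + 996 × 0.312 = 1245 + 311 = 1556
Net migration: Band 3 − 30 → 1005
Giving 1087 / 451 / 1005 / 1573 / 385 / 1556.
Period 3.
Births: 1005 × 0.259 = 260  |  385 × 0.495 = 191 — total 451
Band 2: 1087 × 0.96 = 1044
Band 3: 451 × 0.954 = 430
Band 4: 1005 × 0.954 = 959
Band 5: 1573 × 0.96 = 1510
Band 6: 385 × 0.933 + 1556 × 0.312 = 359 + 485 = 844
Net migration: Band 3 − 30 → 400
Giving 451 / 1044 / 400 / 959 / 1510 / 844.
Period 4.
Births: 400 × 0.259 = 104  |  1510 × 0.495 = 747 — total 851
Band 2: 451 × 0.96 = 433
Band 3: 1044 × 0.954 = 996
Band 4: 400 × 0.954 = 382
Band 5: 959 × 0.96 = 921
Band 6: 1510 × 0.933 + 844 × 0.312 = 1409 + 263 = 1672
Net migration: Band 3 − 30 → 966
Giving 851 / 433 / 966 / 382 / 921 / 1672.
Scenario B total after 4 periods: 5225
Difference B − A = 5225 − 5124 = 101

101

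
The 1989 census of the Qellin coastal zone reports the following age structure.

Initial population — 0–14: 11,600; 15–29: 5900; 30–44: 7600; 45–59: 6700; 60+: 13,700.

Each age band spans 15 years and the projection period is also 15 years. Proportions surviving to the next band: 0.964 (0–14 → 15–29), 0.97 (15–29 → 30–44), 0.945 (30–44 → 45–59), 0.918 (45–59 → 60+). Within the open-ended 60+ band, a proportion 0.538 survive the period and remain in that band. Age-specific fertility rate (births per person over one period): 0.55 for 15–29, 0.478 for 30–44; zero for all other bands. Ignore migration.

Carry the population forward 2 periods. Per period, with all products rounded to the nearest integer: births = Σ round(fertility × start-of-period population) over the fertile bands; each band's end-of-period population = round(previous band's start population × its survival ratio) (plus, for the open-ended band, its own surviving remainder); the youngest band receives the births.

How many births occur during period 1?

6878

[period 1]
Births: 5900 × 0.55 = 3245 ; 7600 × 0.478 = 3633 → 6878
15–29: 11600 × 0.964 = 11182
30–44: 5900 × 0.97 = 5723
45–59: 7600 × 0.945 = 7182
60+: 6700 × 0.918 + 13700 × 0.538 = 6151 + 7371 = 13522
→ [6878, 11182, 5723, 7182, 13522]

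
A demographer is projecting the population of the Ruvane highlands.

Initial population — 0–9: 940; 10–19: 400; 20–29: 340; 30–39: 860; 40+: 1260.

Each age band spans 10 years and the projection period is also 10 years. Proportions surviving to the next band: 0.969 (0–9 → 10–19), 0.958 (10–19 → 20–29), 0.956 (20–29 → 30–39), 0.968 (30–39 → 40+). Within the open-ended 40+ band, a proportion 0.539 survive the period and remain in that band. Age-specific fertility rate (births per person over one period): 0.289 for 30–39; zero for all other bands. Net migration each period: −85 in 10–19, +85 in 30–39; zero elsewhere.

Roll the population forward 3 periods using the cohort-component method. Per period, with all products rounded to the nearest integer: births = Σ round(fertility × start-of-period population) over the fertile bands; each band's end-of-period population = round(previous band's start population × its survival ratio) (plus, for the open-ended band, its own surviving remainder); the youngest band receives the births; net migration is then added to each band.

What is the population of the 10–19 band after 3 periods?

Period 1:
Births: 860 × 0.289 = 249
10–19: 940 × 0.969 = 911
20–29: 400 × 0.958 = 383
30–39: 340 × 0.956 = 325
40+: 860 × 0.968 + 1260 × 0.539 = 832 + 679 = 1511
Net migration: 10–19 − 85 → 826; 30–39 + 85 → 410
End of period: [249, 826, 383, 410, 1511]
Period 2:
Births: 410 × 0.289 = 118
10–19: 249 × 0.969 = 241
20–29: 826 × 0.958 = 791
30–39: 383 × 0.956 = 366
40+: 410 × 0.968 + 1511 × 0.539 = 397 + 814 = 1211
Net migration: 10–19 − 85 → 156; 30–39 + 85 → 451
End of period: [118, 156, 791, 451, 1211]
Period 3:
Births: 451 × 0.289 = 130
10–19: 118 × 0.969 = 114
20–29: 156 × 0.958 = 149
30–39: 791 × 0.956 = 756
40+: 451 × 0.968 + 1211 × 0.539 = 437 + 653 = 1090
Net migration: 10–19 − 85 → 29; 30–39 + 85 → 841
End of period: [130, 29, 149, 841, 1090]

29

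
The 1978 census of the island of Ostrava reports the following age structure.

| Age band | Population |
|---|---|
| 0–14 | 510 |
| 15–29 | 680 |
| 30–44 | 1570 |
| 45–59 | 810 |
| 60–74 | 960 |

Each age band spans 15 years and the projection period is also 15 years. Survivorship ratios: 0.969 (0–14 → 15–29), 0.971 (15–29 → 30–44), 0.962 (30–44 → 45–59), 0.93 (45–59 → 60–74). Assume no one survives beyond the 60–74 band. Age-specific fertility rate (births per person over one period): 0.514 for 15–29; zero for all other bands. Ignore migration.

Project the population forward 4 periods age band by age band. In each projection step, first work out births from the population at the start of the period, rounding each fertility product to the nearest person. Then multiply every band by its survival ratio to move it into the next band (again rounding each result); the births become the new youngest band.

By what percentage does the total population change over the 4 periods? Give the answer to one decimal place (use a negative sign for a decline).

(Bands numbered youngest = 1 to oldest = 5.)
[period 1]
Births: 680 × 0.514 = 350
Band 2: 510 × 0.969 = 494
Band 3: 680 × 0.971 = 660
Band 4: 1570 × 0.962 = 1510
Band 5: 810 × 0.93 = 753
End of period: [350, 494, 660, 1510, 753]
[period 2]
Births: 494 × 0.514 = 254
Band 2: 350 × 0.969 = 339
Band 3: 494 × 0.971 = 480
Band 4: 660 × 0.962 = 635
Band 5: 1510 × 0.93 = 1404
End of period: [254, 339, 480, 635, 1404]
[period 3]
Births: 339 × 0.514 = 174
Band 2: 254 × 0.969 = 246
Band 3: 339 × 0.971 = 329
Band 4: 480 × 0.962 = 462
Band 5: 635 × 0.93 = 591
End of period: [174, 246, 329, 462, 591]
[period 4]
Births: 246 × 0.514 = 126
Band 2: 174 × 0.969 = 169
Band 3: 246 × 0.971 = 239
Band 4: 329 × 0.962 = 316
Band 5: 462 × 0.93 = 430
End of period: [126, 169, 239, 316, 430]
Total: 4530 → 1280; change = -3250; percentage change = -71.7%

-71.7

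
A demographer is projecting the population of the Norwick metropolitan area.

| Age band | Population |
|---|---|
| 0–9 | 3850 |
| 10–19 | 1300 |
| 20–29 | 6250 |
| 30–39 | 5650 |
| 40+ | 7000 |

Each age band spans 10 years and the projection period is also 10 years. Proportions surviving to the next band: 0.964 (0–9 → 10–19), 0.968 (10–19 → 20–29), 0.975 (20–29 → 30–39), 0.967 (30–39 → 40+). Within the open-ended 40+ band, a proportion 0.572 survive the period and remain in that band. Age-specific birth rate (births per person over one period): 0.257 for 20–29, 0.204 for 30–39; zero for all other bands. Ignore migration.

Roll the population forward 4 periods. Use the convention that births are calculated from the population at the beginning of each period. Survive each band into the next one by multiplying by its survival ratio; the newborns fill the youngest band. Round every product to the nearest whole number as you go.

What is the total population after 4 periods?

14245

Call the groups 1 to 5, youngest first.
Period 1.
Births: 6250 × 0.257 = 1606 ; 5650 × 0.204 = 1153 → 2759
Group 2: 3850 × 0.964 = 3711
Group 3: 1300 × 0.968 = 1258
Group 4: 6250 × 0.975 = 6094
Group 5: 5650 × 0.967 + 7000 × 0.572 = 5464 + 4004 = 9468
Giving 2759 / 3711 / 1258 / 6094 / 9468.
Period 2.
Births: 1258 × 0.257 = 323 ; 6094 × 0.204 = 1243 → 1566
Group 2: 2759 × 0.964 = 2660
Group 3: 3711 × 0.968 = 3592
Group 4: 1258 × 0.975 = 1227
Group 5: 6094 × 0.967 + 9468 × 0.572 = 5893 + 5416 = 11309
Giving 1566 / 2660 / 3592 / 1227 / 11309.
Period 3.
Births: 3592 × 0.257 = 923 ; 1227 × 0.204 = 250 → 1173
Group 2: 1566 × 0.964 = 1510
Group 3: 2660 × 0.968 = 2575
Group 4: 3592 × 0.975 = 3502
Group 5: 1227 × 0.967 + 11309 × 0.572 = 1187 + 6469 = 7656
Giving 1173 / 1510 / 2575 / 3502 / 7656.
Period 4.
Births: 2575 × 0.257 = 662 ; 3502 × 0.204 = 714 → 1376
Group 2: 1173 × 0.964 = 1131
Group 3: 1510 × 0.968 = 1462
Group 4: 2575 × 0.975 = 2511
Group 5: 3502 × 0.967 + 7656 × 0.572 = 3386 + 4379 = 7765
Giving 1376 / 1131 / 1462 / 2511 / 7765.
Total after period 4: 1376 + 1131 + 1462 + 2511 + 7765 = 14245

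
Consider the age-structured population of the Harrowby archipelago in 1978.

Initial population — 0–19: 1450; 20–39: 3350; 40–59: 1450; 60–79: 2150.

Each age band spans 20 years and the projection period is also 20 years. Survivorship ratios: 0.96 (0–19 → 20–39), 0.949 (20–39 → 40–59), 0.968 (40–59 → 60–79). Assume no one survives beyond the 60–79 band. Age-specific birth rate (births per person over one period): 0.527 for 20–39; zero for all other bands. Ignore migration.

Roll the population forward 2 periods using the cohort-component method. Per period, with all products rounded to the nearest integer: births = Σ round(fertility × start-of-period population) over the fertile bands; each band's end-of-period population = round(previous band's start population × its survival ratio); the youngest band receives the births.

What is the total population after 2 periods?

6826

(Groups numbered youngest = 1 to oldest = 4.)
[period 1]
Births: 3350 * 0.527 = 1765
Group 2: 1450 * 0.96 = 1392
Group 3: 3350 * 0.949 = 3179
Group 4: 1450 * 0.968 = 1404
End of period: [1765, 1392, 3179, 1404]
[period 2]
Births: 1392 * 0.527 = 734
Group 2: 1765 * 0.96 = 1694
Group 3: 1392 * 0.949 = 1321
Group 4: 3179 * 0.968 = 3077
End of period: [734, 1694, 1321, 3077]
Total after period 2: 734 + 1694 + 1321 + 3077 = 6826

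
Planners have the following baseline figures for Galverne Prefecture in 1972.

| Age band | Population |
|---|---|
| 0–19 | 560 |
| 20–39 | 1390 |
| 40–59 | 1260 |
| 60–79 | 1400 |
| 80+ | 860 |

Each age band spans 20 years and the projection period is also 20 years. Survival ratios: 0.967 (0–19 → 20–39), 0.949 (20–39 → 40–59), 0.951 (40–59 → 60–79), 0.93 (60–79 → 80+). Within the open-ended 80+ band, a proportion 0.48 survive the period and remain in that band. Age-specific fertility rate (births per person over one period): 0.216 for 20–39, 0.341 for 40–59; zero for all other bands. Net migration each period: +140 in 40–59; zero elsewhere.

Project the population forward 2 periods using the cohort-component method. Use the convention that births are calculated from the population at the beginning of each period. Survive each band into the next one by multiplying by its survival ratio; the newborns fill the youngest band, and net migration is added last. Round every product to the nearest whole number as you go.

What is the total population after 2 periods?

[period 1]
Births: 1390 * 0.216 = 300 ; 1260 * 0.341 = 430 ⇒ total 730
20–39: 560 * 0.967 = 542
40–59: 1390 * 0.949 = 1319
60–79: 1260 * 0.951 = 1198
80+: 1400 * 0.93 + 860 * 0.48 = 1302 + 413 = 1715
Net migration: 40–59 + 140 → 1459
Giving 730 / 542 / 1459 / 1198 / 1715.
[period 2]
Births: 542 * 0.216 = 117 ; 1459 * 0.341 = 498 ⇒ total 615
20–39: 730 * 0.967 = 706
40–59: 542 * 0.949 = 514
60–79: 1459 * 0.951 = 1388
80+: 1198 * 0.93 + 1715 * 0.48 = 1114 + 823 = 1937
Net migration: 40–59 + 140 → 654
Giving 615 / 706 / 654 / 1388 / 1937.
Total after period 2: 615 + 706 + 654 + 1388 + 1937 = 5300

5300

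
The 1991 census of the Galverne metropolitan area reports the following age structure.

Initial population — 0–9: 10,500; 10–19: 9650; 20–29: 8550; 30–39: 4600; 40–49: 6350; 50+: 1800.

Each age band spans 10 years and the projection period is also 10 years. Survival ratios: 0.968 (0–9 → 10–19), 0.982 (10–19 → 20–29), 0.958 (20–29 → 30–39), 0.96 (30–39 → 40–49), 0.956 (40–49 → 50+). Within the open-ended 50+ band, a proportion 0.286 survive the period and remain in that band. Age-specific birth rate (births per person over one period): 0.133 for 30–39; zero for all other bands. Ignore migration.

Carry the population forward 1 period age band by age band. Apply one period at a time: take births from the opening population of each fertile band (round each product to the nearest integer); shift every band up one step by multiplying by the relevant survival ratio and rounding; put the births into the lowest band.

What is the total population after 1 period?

39445

— Period 1 —
Births: 4600 × 0.133 = 612
10–19: 10500 × 0.968 = 10164
20–29: 9650 × 0.982 = 9476
30–39: 8550 × 0.958 = 8191
40–49: 4600 × 0.96 = 4416
50+: 6350 × 0.956 + 1800 × 0.286 = 6071 + 515 = 6586
Giving 612 / 10164 / 9476 / 8191 / 4416 / 6586.
Total after period 1: 612 + 10164 + 9476 + 8191 + 4416 + 6586 = 39445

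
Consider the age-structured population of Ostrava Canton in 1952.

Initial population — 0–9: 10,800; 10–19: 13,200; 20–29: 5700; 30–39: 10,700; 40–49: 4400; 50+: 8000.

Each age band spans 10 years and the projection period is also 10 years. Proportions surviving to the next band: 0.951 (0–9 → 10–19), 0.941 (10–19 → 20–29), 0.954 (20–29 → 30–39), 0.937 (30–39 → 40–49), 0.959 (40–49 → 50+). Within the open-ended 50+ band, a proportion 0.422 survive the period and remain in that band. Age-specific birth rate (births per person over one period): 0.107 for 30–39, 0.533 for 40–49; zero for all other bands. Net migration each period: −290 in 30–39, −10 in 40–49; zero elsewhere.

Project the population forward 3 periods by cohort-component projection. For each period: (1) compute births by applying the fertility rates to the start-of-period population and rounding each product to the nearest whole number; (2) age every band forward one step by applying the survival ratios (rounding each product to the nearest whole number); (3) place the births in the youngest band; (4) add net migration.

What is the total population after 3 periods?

Let band 1 be 0–9 through band 6 = 50+.
After projecting period 1:
Births: 10700 * 0.107 = 1145 ; 4400 * 0.533 = 2345 → 3490
Band 2: 10800 * 0.951 = 10271
Band 3: 13200 * 0.941 = 12421
Band 4: 5700 * 0.954 = 5438
Band 5: 10700 * 0.937 = 10026
Band 6: 4400 * 0.959 + 8000 * 0.422 = 4220 + 3376 = 7596
Net migration: Band 4 − 290 → 5148; Band 5 − 10 → 10016
→ [3490, 10271, 12421, 5148, 10016, 7596]
After projecting period 2:
Births: 5148 * 0.107 = 551 ; 10016 * 0.533 = 5339 → 5890
Band 2: 3490 * 0.951 = 3319
Band 3: 10271 * 0.941 = 9665
Band 4: 12421 * 0.954 = 11850
Band 5: 5148 * 0.937 = 4824
Band 6: 10016 * 0.959 + 7596 * 0.422 = 9605 + 3206 = 12811
Net migration: Band 4 − 290 → 11560; Band 5 − 10 → 4814
→ [5890, 3319, 9665, 11560, 4814, 12811]
After projecting period 3:
Births: 11560 * 0.107 = 1237 ; 4814 * 0.533 = 2566 → 3803
Band 2: 5890 * 0.951 = 5601
Band 3: 3319 * 0.941 = 3123
Band 4: 9665 * 0.954 = 9220
Band 5: 11560 * 0.937 = 10832
Band 6: 4814 * 0.959 + 12811 * 0.422 = 4617 + 5406 = 10023
Net migration: Band 4 − 290 → 8930; Band 5 − 10 → 10822
→ [3803, 5601, 3123, 8930, 10822, 10023]
Total after period 3: 3803 + 5601 + 3123 + 8930 + 10822 + 10023 = 42302

42302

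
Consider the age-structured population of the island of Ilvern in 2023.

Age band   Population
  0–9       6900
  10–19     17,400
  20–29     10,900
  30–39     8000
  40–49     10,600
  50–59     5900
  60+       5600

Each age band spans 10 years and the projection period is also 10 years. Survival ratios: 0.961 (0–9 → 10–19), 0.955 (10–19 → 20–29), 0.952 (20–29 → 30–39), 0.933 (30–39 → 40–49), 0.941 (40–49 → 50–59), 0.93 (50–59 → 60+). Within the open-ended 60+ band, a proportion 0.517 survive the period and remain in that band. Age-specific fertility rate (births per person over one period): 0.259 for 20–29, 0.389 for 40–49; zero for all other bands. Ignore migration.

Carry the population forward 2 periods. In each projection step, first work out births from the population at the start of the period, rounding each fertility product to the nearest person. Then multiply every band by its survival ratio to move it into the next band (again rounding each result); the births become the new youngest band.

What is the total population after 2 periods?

Let band 1 be 0–9 through band 7 = 60+.
After projecting period 1:
Births: 10900 × 0.259 = 2823 ; 10600 × 0.389 = 4123 → total 6946
Band 2: 6900 × 0.961 = 6631
Band 3: 17400 × 0.955 = 16617
Band 4: 10900 × 0.952 = 10377
Band 5: 8000 × 0.933 = 7464
Band 6: 10600 × 0.941 = 9975
Band 7: 5900 × 0.93 + 5600 × 0.517 = 5487 + 2895 = 8382
Population now: 0–9=6946, 10–19=6631, 20–29=16617, 30–39=10377, 40–49=7464, 50–59=9975, 60+=8382
After projecting period 2:
Births: 16617 × 0.259 = 4304 ; 7464 × 0.389 = 2903 → total 7207
Band 2: 6946 × 0.961 = 6675
Band 3: 6631 × 0.955 = 6333
Band 4: 16617 × 0.952 = 15819
Band 5: 10377 × 0.933 = 9682
Band 6: 7464 × 0.941 = 7024
Band 7: 9975 × 0.93 + 8382 × 0.517 = 9277 + 4333 = 13610
Population now: 0–9=7207, 10–19=6675, 20–29=6333, 30–39=15819, 40–49=9682, 50–59=7024, 60+=13610
Total after period 2: 7207 + 6675 + 6333 + 15819 + 9682 + 7024 + 13610 = 66350

66350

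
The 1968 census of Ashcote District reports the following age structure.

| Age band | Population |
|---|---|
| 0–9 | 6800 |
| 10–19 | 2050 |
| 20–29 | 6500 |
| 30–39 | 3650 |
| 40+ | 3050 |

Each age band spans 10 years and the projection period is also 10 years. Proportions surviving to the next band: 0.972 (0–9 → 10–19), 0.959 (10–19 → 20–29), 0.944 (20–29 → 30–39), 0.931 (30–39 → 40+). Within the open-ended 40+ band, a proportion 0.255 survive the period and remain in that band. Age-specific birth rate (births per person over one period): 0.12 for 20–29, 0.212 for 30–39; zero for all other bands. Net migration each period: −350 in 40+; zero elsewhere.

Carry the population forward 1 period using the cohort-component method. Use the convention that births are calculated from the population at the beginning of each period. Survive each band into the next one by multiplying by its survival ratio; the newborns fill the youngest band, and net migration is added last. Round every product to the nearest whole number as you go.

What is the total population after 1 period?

20092

Call the groups 1 to 5, youngest first.
Period 1:
Births: 6500 * 0.12 = 780 ; 3650 * 0.212 = 774 ⇒ total 1554
Group 2: 6800 * 0.972 = 6610
Group 3: 2050 * 0.959 = 1966
Group 4: 6500 * 0.944 = 6136
Group 5: 3650 * 0.931 + 3050 * 0.255 = 3398 + 778 = 4176
Net migration: Group 5 − 350 → 3826
Giving 1554 / 6610 / 1966 / 6136 / 3826.
Total after period 1: 1554 + 6610 + 1966 + 6136 + 3826 = 20092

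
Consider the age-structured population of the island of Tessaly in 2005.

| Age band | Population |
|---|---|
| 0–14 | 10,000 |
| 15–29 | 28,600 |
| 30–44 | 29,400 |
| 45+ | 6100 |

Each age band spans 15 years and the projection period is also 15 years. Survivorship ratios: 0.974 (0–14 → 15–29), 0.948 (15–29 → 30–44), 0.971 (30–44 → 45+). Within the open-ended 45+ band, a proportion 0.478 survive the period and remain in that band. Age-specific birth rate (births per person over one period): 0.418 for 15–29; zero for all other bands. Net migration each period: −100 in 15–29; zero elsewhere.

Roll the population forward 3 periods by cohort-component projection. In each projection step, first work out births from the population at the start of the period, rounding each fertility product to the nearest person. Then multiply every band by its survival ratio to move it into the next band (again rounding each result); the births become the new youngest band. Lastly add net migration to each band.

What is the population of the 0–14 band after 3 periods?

4825

(Bands numbered youngest = 1 to oldest = 4.)
Period 1:
Births: 28600 * 0.418 = 11955
Band 2: 10000 * 0.974 = 9740
Band 3: 28600 * 0.948 = 27113
Band 4: 29400 * 0.971 + 6100 * 0.478 = 28547 + 2916 = 31463
Net migration: Band 2 − 100 → 9640
End of period: [11955, 9640, 27113, 31463]
Period 2:
Births: 9640 * 0.418 = 4030
Band 2: 11955 * 0.974 = 11644
Band 3: 9640 * 0.948 = 9139
Band 4: 27113 * 0.971 + 31463 * 0.478 = 26327 + 15039 = 41366
Net migration: Band 2 − 100 → 11544
End of period: [4030, 11544, 9139, 41366]
Period 3:
Births: 11544 * 0.418 = 4825
Band 2: 4030 * 0.974 = 3925
Band 3: 11544 * 0.948 = 10944
Band 4: 9139 * 0.971 + 41366 * 0.478 = 8874 + 19773 = 28647
Net migration: Band 2 − 100 → 3825
End of period: [4825, 3825, 10944, 28647]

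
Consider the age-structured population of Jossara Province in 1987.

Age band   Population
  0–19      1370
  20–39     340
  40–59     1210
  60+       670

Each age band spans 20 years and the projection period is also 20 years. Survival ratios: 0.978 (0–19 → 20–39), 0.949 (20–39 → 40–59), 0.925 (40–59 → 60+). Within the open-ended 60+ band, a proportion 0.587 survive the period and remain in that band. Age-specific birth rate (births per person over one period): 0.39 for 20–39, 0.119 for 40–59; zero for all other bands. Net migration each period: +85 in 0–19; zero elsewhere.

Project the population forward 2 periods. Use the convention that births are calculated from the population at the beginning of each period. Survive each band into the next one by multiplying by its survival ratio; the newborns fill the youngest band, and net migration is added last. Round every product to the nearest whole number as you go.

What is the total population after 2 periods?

3459

Numbering the bands 1..4 from youngest to oldest:
[period 1]
Births: 340 * 0.39 = 133, 1210 * 0.119 = 144 → 277
Band 2: 1370 * 0.978 = 1340
Band 3: 340 * 0.949 = 323
Band 4: 1210 * 0.925 + 670 * 0.587 = 1119 + 393 = 1512
Net migration: Band 1 + 85 → 362
Population now: 0–19=362, 20–39=1340, 40–59=323, 60+=1512
[period 2]
Births: 1340 * 0.39 = 523, 323 * 0.119 = 38 → 561
Band 2: 362 * 0.978 = 354
Band 3: 1340 * 0.949 = 1272
Band 4: 323 * 0.925 + 1512 * 0.587 = 299 + 888 = 1187
Net migration: Band 1 + 85 → 646
Population now: 0–19=646, 20–39=354, 40–59=1272, 60+=1187
Total after period 2: 646 + 354 + 1272 + 1187 = 3459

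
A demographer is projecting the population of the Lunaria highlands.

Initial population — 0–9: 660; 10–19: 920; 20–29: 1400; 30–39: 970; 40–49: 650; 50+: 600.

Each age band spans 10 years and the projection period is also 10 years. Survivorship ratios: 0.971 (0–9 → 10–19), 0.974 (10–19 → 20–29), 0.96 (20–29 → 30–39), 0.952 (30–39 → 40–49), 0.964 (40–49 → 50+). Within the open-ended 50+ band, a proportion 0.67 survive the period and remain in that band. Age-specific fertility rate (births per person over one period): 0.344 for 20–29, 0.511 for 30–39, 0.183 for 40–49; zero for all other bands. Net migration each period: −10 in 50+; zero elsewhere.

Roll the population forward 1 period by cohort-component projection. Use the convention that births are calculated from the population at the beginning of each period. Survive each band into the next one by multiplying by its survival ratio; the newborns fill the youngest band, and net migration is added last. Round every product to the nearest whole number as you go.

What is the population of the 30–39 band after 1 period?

1344

— Period 1 —
Births: 1400 × 0.344 = 482 ; 970 × 0.511 = 496 ; 650 × 0.183 = 119 → 1097
10–19: 660 × 0.971 = 641
20–29: 920 × 0.974 = 896
30–39: 1400 × 0.96 = 1344
40–49: 970 × 0.952 = 923
50+: 650 × 0.964 + 600 × 0.67 = 627 + 402 = 1029
Net migration: 50+ − 10 → 1019
Population now: 0–9=1097, 10–19=641, 20–29=896, 30–39=1344, 40–49=923, 50+=1019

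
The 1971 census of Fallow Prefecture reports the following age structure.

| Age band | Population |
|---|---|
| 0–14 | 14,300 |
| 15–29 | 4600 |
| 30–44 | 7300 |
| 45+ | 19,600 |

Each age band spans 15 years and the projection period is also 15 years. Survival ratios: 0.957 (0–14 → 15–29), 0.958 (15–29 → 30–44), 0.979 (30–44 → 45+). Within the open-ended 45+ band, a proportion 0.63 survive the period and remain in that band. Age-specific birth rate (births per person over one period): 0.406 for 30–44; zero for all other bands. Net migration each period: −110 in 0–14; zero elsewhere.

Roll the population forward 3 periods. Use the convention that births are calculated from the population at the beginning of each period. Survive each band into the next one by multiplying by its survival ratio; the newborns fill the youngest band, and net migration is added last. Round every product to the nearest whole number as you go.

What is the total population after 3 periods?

32726

— Period 1 —
Births: 7300 × 0.406 = 2964
15–29: 14300 × 0.957 = 13685
30–44: 4600 × 0.958 = 4407
45+: 7300 × 0.979 + 19600 × 0.63 = 7147 + 12348 = 19495
Net migration: 0–14 − 110 → 2854
End of period: [2854, 13685, 4407, 19495]
— Period 2 —
Births: 4407 × 0.406 = 1789
15–29: 2854 × 0.957 = 2731
30–44: 13685 × 0.958 = 13110
45+: 4407 × 0.979 + 19495 × 0.63 = 4314 + 12282 = 16596
Net migration: 0–14 − 110 → 1679
End of period: [1679, 2731, 13110, 16596]
— Period 3 —
Births: 13110 × 0.406 = 5323
15–29: 1679 × 0.957 = 1607
30–44: 2731 × 0.958 = 2616
45+: 13110 × 0.979 + 16596 × 0.63 = 12835 + 10455 = 23290
Net migration: 0–14 − 110 → 5213
End of period: [5213, 1607, 2616, 23290]
Total after period 3: 5213 + 1607 + 2616 + 23290 = 32726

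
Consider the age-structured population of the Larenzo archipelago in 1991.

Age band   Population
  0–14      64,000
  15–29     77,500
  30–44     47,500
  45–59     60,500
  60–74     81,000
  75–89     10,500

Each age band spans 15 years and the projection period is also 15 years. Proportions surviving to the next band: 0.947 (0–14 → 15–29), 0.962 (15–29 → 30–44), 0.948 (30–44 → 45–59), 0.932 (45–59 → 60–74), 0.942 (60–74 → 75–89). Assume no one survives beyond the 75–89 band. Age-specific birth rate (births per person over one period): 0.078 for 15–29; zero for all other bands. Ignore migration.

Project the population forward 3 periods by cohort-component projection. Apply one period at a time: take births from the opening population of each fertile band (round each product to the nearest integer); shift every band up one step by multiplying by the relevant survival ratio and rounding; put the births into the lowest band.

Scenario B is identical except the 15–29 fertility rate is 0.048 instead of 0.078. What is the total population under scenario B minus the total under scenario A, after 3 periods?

Let group 1 be 0–14 through group 6 = 75–89.
[period 1]
Births: 77500 × 0.078 = 6045
Group 2: 64000 × 0.947 = 60608
Group 3: 77500 × 0.962 = 74555
Group 4: 47500 × 0.948 = 45030
Group 5: 60500 × 0.932 = 56386
Group 6: 81000 × 0.942 = 76302
Giving 6045 / 60608 / 74555 / 45030 / 56386 / 76302.
[period 2]
Births: 60608 × 0.078 = 4727
Group 2: 6045 × 0.947 = 5725
Group 3: 60608 × 0.962 = 58305
Group 4: 74555 × 0.948 = 70678
Group 5: 45030 × 0.932 = 41968
Group 6: 56386 × 0.942 = 53116
Giving 4727 / 5725 / 58305 / 70678 / 41968 / 53116.
[period 3]
Births: 5725 × 0.078 = 447
Group 2: 4727 × 0.947 = 4476
Group 3: 5725 × 0.962 = 5507
Group 4: 58305 × 0.948 = 55273
Group 5: 70678 × 0.932 = 65872
Group 6: 41968 × 0.942 = 39534
Giving 447 / 4476 / 5507 / 55273 / 65872 / 39534.
Scenario A total after 3 periods: 171109
Scenario B projection —
[period 1]
Births: 77500 × 0.048 = 3720
Group 2: 64000 × 0.947 = 60608
Group 3: 77500 × 0.962 = 74555
Group 4: 47500 × 0.948 = 45030
Group 5: 60500 × 0.932 = 56386
Group 6: 81000 × 0.942 = 76302
Giving 3720 / 60608 / 74555 / 45030 / 56386 / 76302.
[period 2]
Births: 60608 × 0.048 = 2909
Group 2: 3720 × 0.947 = 3523
Group 3: 60608 × 0.962 = 58305
Group 4: 74555 × 0.948 = 70678
Group 5: 45030 × 0.932 = 41968
Group 6: 56386 × 0.942 = 53116
Giving 2909 / 3523 / 58305 / 70678 / 41968 / 53116.
[period 3]
Births: 3523 × 0.048 = 169
Group 2: 2909 × 0.947 = 2755
Group 3: 3523 × 0.962 = 3389
Group 4: 58305 × 0.948 = 55273
Group 5: 70678 × 0.932 = 65872
Group 6: 41968 × 0.942 = 39534
Giving 169 / 2755 / 3389 / 55273 / 65872 / 39534.
Scenario B total after 3 periods: 166992
Difference B − A = 166992 − 171109 = -4117

-4117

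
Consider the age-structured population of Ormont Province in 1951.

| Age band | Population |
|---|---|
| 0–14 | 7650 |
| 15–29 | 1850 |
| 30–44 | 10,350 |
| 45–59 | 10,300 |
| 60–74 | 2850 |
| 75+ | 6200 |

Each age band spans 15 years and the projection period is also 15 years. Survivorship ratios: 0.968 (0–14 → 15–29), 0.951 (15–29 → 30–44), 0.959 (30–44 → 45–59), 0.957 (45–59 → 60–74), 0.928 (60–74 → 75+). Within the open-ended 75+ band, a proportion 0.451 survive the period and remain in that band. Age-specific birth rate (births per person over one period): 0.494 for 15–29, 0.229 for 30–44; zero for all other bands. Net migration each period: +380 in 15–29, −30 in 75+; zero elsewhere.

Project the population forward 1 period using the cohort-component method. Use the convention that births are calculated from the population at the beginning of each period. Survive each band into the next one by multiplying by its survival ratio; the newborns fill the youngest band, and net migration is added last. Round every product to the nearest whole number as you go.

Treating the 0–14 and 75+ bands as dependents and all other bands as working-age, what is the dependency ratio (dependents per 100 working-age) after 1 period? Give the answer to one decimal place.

29.6

After projecting period 1:
Births: 1850 × 0.494 = 914, 10350 × 0.229 = 2370 — total 3284
15–29: 7650 × 0.968 = 7405
30–44: 1850 × 0.951 = 1759
45–59: 10350 × 0.959 = 9926
60–74: 10300 × 0.957 = 9857
75+: 2850 × 0.928 + 6200 × 0.451 = 2645 + 2796 = 5441
Net migration: 15–29 + 380 → 7785; 75+ − 30 → 5411
Population now: 0–14=3284, 15–29=7785, 30–44=1759, 45–59=9926, 60–74=9857, 75+=5411
Dependents (band 0–14 + band 75+) = 3284 + 5411 = 8695; working-age = 29327; ratio = 8695/29327 × 100 = 29.6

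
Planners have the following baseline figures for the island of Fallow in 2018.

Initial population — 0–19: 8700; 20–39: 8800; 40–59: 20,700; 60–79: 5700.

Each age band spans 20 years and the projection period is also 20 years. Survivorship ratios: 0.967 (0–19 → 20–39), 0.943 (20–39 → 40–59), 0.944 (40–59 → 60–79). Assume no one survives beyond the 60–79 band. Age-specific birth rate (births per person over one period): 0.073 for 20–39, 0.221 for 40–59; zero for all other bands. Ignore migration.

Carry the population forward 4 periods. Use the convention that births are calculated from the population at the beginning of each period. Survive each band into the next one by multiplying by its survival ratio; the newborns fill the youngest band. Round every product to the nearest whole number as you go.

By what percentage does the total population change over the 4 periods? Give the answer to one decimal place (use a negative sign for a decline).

Numbering the bands 1..4 from youngest to oldest:
— Period 1 —
Births: 8800 × 0.073 = 642 ; 20700 × 0.221 = 4575 → 5217
Band 2: 8700 × 0.967 = 8413
Band 3: 8800 × 0.943 = 8298
Band 4: 20700 × 0.944 = 19541
End of period: [5217, 8413, 8298, 19541]
— Period 2 —
Births: 8413 × 0.073 = 614 ; 8298 × 0.221 = 1834 → 2448
Band 2: 5217 × 0.967 = 5045
Band 3: 8413 × 0.943 = 7933
Band 4: 8298 × 0.944 = 7833
End of period: [2448, 5045, 7933, 7833]
— Period 3 —
Births: 5045 × 0.073 = 368 ; 7933 × 0.221 = 1753 → 2121
Band 2: 2448 × 0.967 = 2367
Band 3: 5045 × 0.943 = 4757
Band 4: 7933 × 0.944 = 7489
End of period: [2121, 2367, 4757, 7489]
— Period 4 —
Births: 2367 × 0.073 = 173 ; 4757 × 0.221 = 1051 → 1224
Band 2: 2121 × 0.967 = 2051
Band 3: 2367 × 0.943 = 2232
Band 4: 4757 × 0.944 = 4491
End of period: [1224, 2051, 2232, 4491]
Total: 43900 → 9998; change = -33902; percentage change = -77.2%

-77.2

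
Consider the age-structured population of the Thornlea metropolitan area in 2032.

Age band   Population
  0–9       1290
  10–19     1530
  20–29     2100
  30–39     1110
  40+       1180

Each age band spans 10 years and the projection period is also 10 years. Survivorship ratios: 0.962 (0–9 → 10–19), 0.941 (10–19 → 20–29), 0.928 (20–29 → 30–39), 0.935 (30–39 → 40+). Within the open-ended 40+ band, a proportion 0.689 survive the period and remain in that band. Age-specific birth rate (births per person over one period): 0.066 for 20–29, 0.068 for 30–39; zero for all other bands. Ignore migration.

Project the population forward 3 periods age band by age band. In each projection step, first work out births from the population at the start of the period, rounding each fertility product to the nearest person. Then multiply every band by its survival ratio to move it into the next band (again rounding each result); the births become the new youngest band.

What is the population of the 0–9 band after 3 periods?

168

(Groups numbered youngest = 1 to oldest = 5.)
After projecting period 1:
Births: 2100 * 0.066 = 139 ; 1110 * 0.068 = 75 → total 214
Group 2: 1290 * 0.962 = 1241
Group 3: 1530 * 0.941 = 1440
Group 4: 2100 * 0.928 = 1949
Group 5: 1110 * 0.935 + 1180 * 0.689 = 1038 + 813 = 1851
Giving 214 / 1241 / 1440 / 1949 / 1851.
After projecting period 2:
Births: 1440 * 0.066 = 95 ; 1949 * 0.068 = 133 → total 228
Group 2: 214 * 0.962 = 206
Group 3: 1241 * 0.941 = 1168
Group 4: 1440 * 0.928 = 1336
Group 5: 1949 * 0.935 + 1851 * 0.689 = 1822 + 1275 = 3097
Giving 228 / 206 / 1168 / 1336 / 3097.
After projecting period 3:
Births: 1168 * 0.066 = 77 ; 1336 * 0.068 = 91 → total 168
Group 2: 228 * 0.962 = 219
Group 3: 206 * 0.941 = 194
Group 4: 1168 * 0.928 = 1084
Group 5: 1336 * 0.935 + 3097 * 0.689 = 1249 + 2134 = 3383
Giving 168 / 219 / 194 / 1084 / 3383.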